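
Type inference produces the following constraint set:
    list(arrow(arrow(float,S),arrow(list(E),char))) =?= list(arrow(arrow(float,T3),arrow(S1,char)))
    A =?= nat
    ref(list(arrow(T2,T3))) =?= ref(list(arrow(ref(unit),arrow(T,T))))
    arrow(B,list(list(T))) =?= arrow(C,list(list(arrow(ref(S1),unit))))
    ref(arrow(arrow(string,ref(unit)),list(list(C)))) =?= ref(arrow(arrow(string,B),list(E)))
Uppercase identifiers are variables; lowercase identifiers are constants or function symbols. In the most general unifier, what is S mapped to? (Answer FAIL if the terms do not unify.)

Decompose list/1: arrow(arrow(float,S),arrow(list(E),char)) =?= arrow(arrow(float,T3),arrow(S1,char)).
Decompose arrow/2: arrow(float,S) =?= arrow(float,T3),  arrow(list(E),char) =?= arrow(S1,char).
Decompose arrow/2: float =?= float,  S =?= T3.
Delete trivial equation float =?= float.
Bind S := T3; no other remaining equation mentions S.
Decompose arrow/2: list(E) =?= S1,  char =?= char.
Bind S1 := list(E); substituting into the one remaining equation that mentions S1 gives: arrow(B,list(list(T))) =?= arrow(C,list(list(arrow(ref(list(E)),unit)))).
Delete trivial equation char =?= char.
Bind A := nat; no other remaining equation mentions A.
Decompose ref/1: list(arrow(T2,T3)) =?= list(arrow(ref(unit),arrow(T,T))).
Decompose list/1: arrow(T2,T3) =?= arrow(ref(unit),arrow(T,T)).
Decompose arrow/2: T2 =?= ref(unit),  T3 =?= arrow(T,T).
Bind T2 := ref(unit); no other remaining equation mentions T2.
Bind T3 := arrow(T,T); no other remaining equation mentions T3. Substituting into the earlier binding gives S := arrow(T,T).
Decompose arrow/2: B =?= C,  list(list(T)) =?= list(list(arrow(ref(list(E)),unit))).
Bind B := C; substituting into the one remaining equation that mentions B gives: ref(arrow(arrow(string,ref(unit)),list(list(C)))) =?= ref(arrow(arrow(string,C),list(E))).
Decompose list/1: list(T) =?= list(arrow(ref(list(E)),unit)).
Decompose list/1: T =?= arrow(ref(list(E)),unit).
Bind T := arrow(ref(list(E)),unit); no other remaining equation mentions T. Substituting into the earlier bindings gives S := arrow(arrow(ref(list(E)),unit),arrow(ref(list(E)),unit)), T3 := arrow(arrow(ref(list(E)),unit),arrow(ref(list(E)),unit)).
Decompose ref/1: arrow(arrow(string,ref(unit)),list(list(C))) =?= arrow(arrow(string,C),list(E)).
Decompose arrow/2: arrow(string,ref(unit)) =?= arrow(string,C),  list(list(C)) =?= list(E).
Decompose arrow/2: string =?= string,  ref(unit) =?= C.
Delete trivial equation string =?= string.
Bind C := ref(unit); substituting into the remaining equation gives: list(list(ref(unit))) =?= list(E). Substituting into the earlier binding gives B := ref(unit).
Decompose list/1: list(ref(unit)) =?= E.
Bind E := list(ref(unit)). Substituting into the earlier bindings gives S := arrow(arrow(ref(list(list(ref(unit)))),unit),arrow(ref(list(list(ref(unit)))),unit)), S1 := list(list(ref(unit))), T3 := arrow(arrow(ref(list(list(ref(unit)))),unit),arrow(ref(list(list(ref(unit)))),unit)), T := arrow(ref(list(list(ref(unit)))),unit).
MGU = { S -> arrow(arrow(ref(list(list(ref(unit)))),unit),arrow(ref(list(list(ref(unit)))),unit)), S1 -> list(list(ref(unit))), A -> nat, T2 -> ref(unit), T3 -> arrow(arrow(ref(list(list(ref(unit)))),unit),arrow(ref(list(list(ref(unit)))),unit)), B -> ref(unit), T -> arrow(ref(list(list(ref(unit)))),unit), C -> ref(unit), E -> list(ref(unit)) }, so S -> arrow(arrow(ref(list(list(ref(unit)))),unit),arrow(ref(list(list(ref(unit)))),unit)).

arrow(arrow(ref(list(list(ref(unit)))),unit),arrow(ref(list(list(ref(unit)))),unit))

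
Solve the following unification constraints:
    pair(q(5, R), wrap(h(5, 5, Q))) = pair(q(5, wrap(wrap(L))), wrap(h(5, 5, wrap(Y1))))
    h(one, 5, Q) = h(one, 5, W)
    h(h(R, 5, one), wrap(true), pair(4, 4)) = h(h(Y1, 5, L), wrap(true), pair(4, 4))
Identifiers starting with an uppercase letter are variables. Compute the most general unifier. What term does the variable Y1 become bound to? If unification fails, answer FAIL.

wrap(wrap(one))

Decompose pair/2: q(5, R) = q(5, wrap(wrap(L))),  wrap(h(5, 5, Q)) = wrap(h(5, 5, wrap(Y1))).
Decompose q/2: 5 = 5,  R = wrap(wrap(L)).
Delete trivial equation 5 = 5.
Bind R := wrap(wrap(L)); substituting into the one remaining equation that mentions R gives: h(h(wrap(wrap(L)), 5, one), wrap(true), pair(4, 4)) = h(h(Y1, 5, L), wrap(true), pair(4, 4)).
Decompose wrap/1: h(5, 5, Q) = h(5, 5, wrap(Y1)).
Decompose h/3: 5 = 5,  5 = 5,  Q = wrap(Y1).
Delete trivial equation 5 = 5.
Delete trivial equation 5 = 5.
Bind Q := wrap(Y1); substituting into the one remaining equation that mentions Q gives: h(one, 5, wrap(Y1)) = h(one, 5, W).
Decompose h/3: one = one,  5 = 5,  wrap(Y1) = W.
Delete trivial equation one = one.
Delete trivial equation 5 = 5.
Bind W := wrap(Y1); no other remaining equation mentions W.
Decompose h/3: h(wrap(wrap(L)), 5, one) = h(Y1, 5, L),  wrap(true) = wrap(true),  pair(4, 4) = pair(4, 4).
Decompose h/3: wrap(wrap(L)) = Y1,  5 = 5,  one = L.
Bind Y1 := wrap(wrap(L)); no other remaining equation mentions Y1. Substituting into the earlier bindings gives Q := wrap(wrap(wrap(L))), W := wrap(wrap(wrap(L))).
Delete trivial equation 5 = 5.
Bind L := one; no other remaining equation mentions L. Substituting into the earlier bindings gives R := wrap(wrap(one)), Q := wrap(wrap(wrap(one))), W := wrap(wrap(wrap(one))), Y1 := wrap(wrap(one)).
Delete trivial equation wrap(true) = wrap(true).
Delete trivial equation pair(4, 4) = pair(4, 4).
MGU = { R := wrap(wrap(one)), Q := wrap(wrap(wrap(one))), W := wrap(wrap(wrap(one))), Y1 := wrap(wrap(one)), L := one }, so Y1 := wrap(wrap(one)).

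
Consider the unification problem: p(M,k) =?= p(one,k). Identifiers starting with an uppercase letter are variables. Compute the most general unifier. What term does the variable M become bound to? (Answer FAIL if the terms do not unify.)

Decompose p/2: M =?= one,  k =?= k.
Bind M := one; no other remaining equation mentions M.
Delete trivial equation k =?= k.
MGU = { M ↦ one }, so M ↦ one.

one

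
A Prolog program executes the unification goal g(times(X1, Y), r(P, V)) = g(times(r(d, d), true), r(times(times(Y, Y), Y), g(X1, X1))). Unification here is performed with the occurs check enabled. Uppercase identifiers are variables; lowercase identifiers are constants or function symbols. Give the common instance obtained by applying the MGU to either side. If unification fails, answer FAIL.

g(times(r(d, d), true), r(times(times(true, true), true), g(r(d, d), r(d, d))))

Decompose g/2: times(X1, Y) = times(r(d, d), true),  r(P, V) = r(times(times(Y, Y), Y), g(X1, X1)).
Decompose times/2: X1 = r(d, d),  Y = true.
Bind X1 := r(d, d); substituting into the one remaining equation that mentions X1 gives: r(P, V) = r(times(times(Y, Y), Y), g(r(d, d), r(d, d))).
Bind Y := true; substituting into the remaining equation gives: r(P, V) = r(times(times(true, true), true), g(r(d, d), r(d, d))).
Decompose r/2: P = times(times(true, true), true),  V = g(r(d, d), r(d, d)).
Bind P := times(times(true, true), true); no other remaining equation mentions P.
Bind V := g(r(d, d), r(d, d)).
Applying the MGU to either side gives g(times(r(d, d), true), r(times(times(true, true), true), g(r(d, d), r(d, d)))).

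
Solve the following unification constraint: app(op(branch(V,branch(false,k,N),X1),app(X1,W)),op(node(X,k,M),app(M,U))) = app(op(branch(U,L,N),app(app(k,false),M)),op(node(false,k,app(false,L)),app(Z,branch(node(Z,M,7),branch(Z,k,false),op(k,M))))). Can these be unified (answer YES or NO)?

Decompose app/2: op(branch(V,branch(false,k,N),X1),app(X1,W)) = op(branch(U,L,N),app(app(k,false),M)),  op(node(X,k,M),app(M,U)) = op(node(false,k,app(false,L)),app(Z,branch(node(Z,M,7),branch(Z,k,false),op(k,M)))).
Decompose op/2: branch(V,branch(false,k,N),X1) = branch(U,L,N),  app(X1,W) = app(app(k,false),M).
Decompose branch/3: V = U,  branch(false,k,N) = L,  X1 = N.
Bind V := U; no other remaining equation mentions V.
Bind L := branch(false,k,N); substituting into the one remaining equation that mentions L gives: op(node(X,k,M),app(M,U)) = op(node(false,k,app(false,branch(false,k,N))),app(Z,branch(node(Z,M,7),branch(Z,k,false),op(k,M)))).
Bind X1 := N; substituting into the one remaining equation that mentions X1 gives: app(N,W) = app(app(k,false),M).
Decompose app/2: N = app(k,false),  W = M.
Bind N := app(k,false); substituting into the one remaining equation that mentions N gives: op(node(X,k,M),app(M,U)) = op(node(false,k,app(false,branch(false,k,app(k,false)))),app(Z,branch(node(Z,M,7),branch(Z,k,false),op(k,M)))). Substituting into the earlier bindings gives L := branch(false,k,app(k,false)), X1 := app(k,false).
Bind W := M; no other remaining equation mentions W.
Decompose op/2: node(X,k,M) = node(false,k,app(false,branch(false,k,app(k,false)))),  app(M,U) = app(Z,branch(node(Z,M,7),branch(Z,k,false),op(k,M))).
Decompose node/3: X = false,  k = k,  M = app(false,branch(false,k,app(k,false))).
Bind X := false; no other remaining equation mentions X.
Delete trivial equation k = k.
Bind M := app(false,branch(false,k,app(k,false))); substituting into the remaining equation gives: app(app(false,branch(false,k,app(k,false))),U) = app(Z,branch(node(Z,app(false,branch(false,k,app(k,false))),7),branch(Z,k,false),op(k,app(false,branch(false,k,app(k,false)))))). Substituting into the earlier binding gives W := app(false,branch(false,k,app(k,false))).
Decompose app/2: app(false,branch(false,k,app(k,false))) = Z,  U = branch(node(Z,app(false,branch(false,k,app(k,false))),7),branch(Z,k,false),op(k,app(false,branch(false,k,app(k,false))))).
Bind Z := app(false,branch(false,k,app(k,false))); substituting into the remaining equation gives: U = branch(node(app(false,branch(false,k,app(k,false))),app(false,branch(false,k,app(k,false))),7),branch(app(false,branch(false,k,app(k,false))),k,false),op(k,app(false,branch(false,k,app(k,false))))).
Bind U := branch(node(app(false,branch(false,k,app(k,false))),app(false,branch(false,k,app(k,false))),7),branch(app(false,branch(false,k,app(k,false))),k,false),op(k,app(false,branch(false,k,app(k,false))))). Substituting into the earlier binding gives V := branch(node(app(false,branch(false,k,app(k,false))),app(false,branch(false,k,app(k,false))),7),branch(app(false,branch(false,k,app(k,false))),k,false),op(k,app(false,branch(false,k,app(k,false))))).
No equations remain and no clash or occurs-check failure arose, so a unifier exists.

YES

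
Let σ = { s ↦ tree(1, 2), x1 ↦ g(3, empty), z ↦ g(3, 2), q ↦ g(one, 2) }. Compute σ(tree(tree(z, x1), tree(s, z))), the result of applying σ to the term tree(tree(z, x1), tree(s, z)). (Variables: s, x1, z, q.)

Replace each occurrence of s with tree(1, 2).
Replace each occurrence of x1 with g(3, empty).
Replace each occurrence of z with g(3, 2).
Result: tree(tree(g(3, 2), g(3, empty)), tree(tree(1, 2), g(3, 2))).

tree(tree(g(3, 2), g(3, empty)), tree(tree(1, 2), g(3, 2)))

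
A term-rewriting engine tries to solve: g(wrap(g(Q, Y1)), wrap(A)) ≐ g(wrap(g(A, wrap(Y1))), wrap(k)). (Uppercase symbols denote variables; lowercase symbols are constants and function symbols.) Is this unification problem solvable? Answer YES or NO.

Decompose g/2: wrap(g(Q, Y1)) ≐ wrap(g(A, wrap(Y1))),  wrap(A) ≐ wrap(k).
Decompose wrap/1: g(Q, Y1) ≐ g(A, wrap(Y1)).
Decompose g/2: Q ≐ A,  Y1 ≐ wrap(Y1).
Bind Q := A; no other remaining equation mentions Q.
Occurs check fails: Y1 occurs in wrap(Y1); the equation Y1 ≐ wrap(Y1) has no finite solution.

NO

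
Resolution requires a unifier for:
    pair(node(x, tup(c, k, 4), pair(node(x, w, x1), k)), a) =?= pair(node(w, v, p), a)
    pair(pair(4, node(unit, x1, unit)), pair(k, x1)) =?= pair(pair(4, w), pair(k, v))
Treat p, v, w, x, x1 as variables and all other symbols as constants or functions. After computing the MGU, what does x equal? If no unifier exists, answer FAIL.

node(unit, tup(c, k, 4), unit)

Decompose pair/2: node(x, tup(c, k, 4), pair(node(x, w, x1), k)) =?= node(w, v, p),  a =?= a.
Decompose node/3: x =?= w,  tup(c, k, 4) =?= v,  pair(node(x, w, x1), k) =?= p.
Bind x := w; substituting into the one remaining equation that mentions x gives: pair(node(w, w, x1), k) =?= p.
Bind v := tup(c, k, 4); substituting into the one remaining equation that mentions v gives: pair(pair(4, node(unit, x1, unit)), pair(k, x1)) =?= pair(pair(4, w), pair(k, tup(c, k, 4))).
Bind p := pair(node(w, w, x1), k); no other remaining equation mentions p.
Delete trivial equation a =?= a.
Decompose pair/2: pair(4, node(unit, x1, unit)) =?= pair(4, w),  pair(k, x1) =?= pair(k, tup(c, k, 4)).
Decompose pair/2: 4 =?= 4,  node(unit, x1, unit) =?= w.
Delete trivial equation 4 =?= 4.
Bind w := node(unit, x1, unit); no other remaining equation mentions w. Substituting into the earlier bindings gives x := node(unit, x1, unit), p := pair(node(node(unit, x1, unit), node(unit, x1, unit), x1), k).
Decompose pair/2: k =?= k,  x1 =?= tup(c, k, 4).
Delete trivial equation k =?= k.
Bind x1 := tup(c, k, 4). Substituting into the earlier bindings gives x := node(unit, tup(c, k, 4), unit), p := pair(node(node(unit, tup(c, k, 4), unit), node(unit, tup(c, k, 4), unit), tup(c, k, 4)), k), w := node(unit, tup(c, k, 4), unit).
MGU = { x := node(unit, tup(c, k, 4), unit), v := tup(c, k, 4), p := pair(node(node(unit, tup(c, k, 4), unit), node(unit, tup(c, k, 4), unit), tup(c, k, 4)), k), w := node(unit, tup(c, k, 4), unit), x1 := tup(c, k, 4) }, so x := node(unit, tup(c, k, 4), unit).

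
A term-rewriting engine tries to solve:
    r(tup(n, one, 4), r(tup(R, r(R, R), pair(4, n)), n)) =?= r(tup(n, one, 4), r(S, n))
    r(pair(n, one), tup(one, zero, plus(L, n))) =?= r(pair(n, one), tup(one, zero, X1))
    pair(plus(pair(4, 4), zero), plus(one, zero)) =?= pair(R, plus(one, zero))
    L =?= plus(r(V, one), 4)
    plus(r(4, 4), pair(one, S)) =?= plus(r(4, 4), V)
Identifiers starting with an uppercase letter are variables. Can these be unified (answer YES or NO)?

YES

Decompose r/2: tup(n, one, 4) =?= tup(n, one, 4),  r(tup(R, r(R, R), pair(4, n)), n) =?= r(S, n).
Delete trivial equation tup(n, one, 4) =?= tup(n, one, 4).
Decompose r/2: tup(R, r(R, R), pair(4, n)) =?= S,  n =?= n.
Bind S := tup(R, r(R, R), pair(4, n)); substituting into the one remaining equation that mentions S gives: plus(r(4, 4), pair(one, tup(R, r(R, R), pair(4, n)))) =?= plus(r(4, 4), V).
Delete trivial equation n =?= n.
Decompose r/2: pair(n, one) =?= pair(n, one),  tup(one, zero, plus(L, n)) =?= tup(one, zero, X1).
Delete trivial equation pair(n, one) =?= pair(n, one).
Decompose tup/3: one =?= one,  zero =?= zero,  plus(L, n) =?= X1.
Delete trivial equation one =?= one.
Delete trivial equation zero =?= zero.
Bind X1 := plus(L, n); no other remaining equation mentions X1.
Decompose pair/2: plus(pair(4, 4), zero) =?= R,  plus(one, zero) =?= plus(one, zero).
Bind R := plus(pair(4, 4), zero); substituting into the one remaining equation that mentions R gives: plus(r(4, 4), pair(one, tup(plus(pair(4, 4), zero), r(plus(pair(4, 4), zero), plus(pair(4, 4), zero)), pair(4, n)))) =?= plus(r(4, 4), V). Substituting into the earlier binding gives S := tup(plus(pair(4, 4), zero), r(plus(pair(4, 4), zero), plus(pair(4, 4), zero)), pair(4, n)).
Delete trivial equation plus(one, zero) =?= plus(one, zero).
Bind L := plus(r(V, one), 4); no other remaining equation mentions L. Substituting into the earlier binding gives X1 := plus(plus(r(V, one), 4), n).
Decompose plus/2: r(4, 4) =?= r(4, 4),  pair(one, tup(plus(pair(4, 4), zero), r(plus(pair(4, 4), zero), plus(pair(4, 4), zero)), pair(4, n))) =?= V.
Delete trivial equation r(4, 4) =?= r(4, 4).
Bind V := pair(one, tup(plus(pair(4, 4), zero), r(plus(pair(4, 4), zero), plus(pair(4, 4), zero)), pair(4, n))). Substituting into the earlier bindings gives X1 := plus(plus(r(pair(one, tup(plus(pair(4, 4), zero), r(plus(pair(4, 4), zero), plus(pair(4, 4), zero)), pair(4, n))), one), 4), n), L := plus(r(pair(one, tup(plus(pair(4, 4), zero), r(plus(pair(4, 4), zero), plus(pair(4, 4), zero)), pair(4, n))), one), 4).
No equations remain and no clash or occurs-check failure arose, so a unifier exists.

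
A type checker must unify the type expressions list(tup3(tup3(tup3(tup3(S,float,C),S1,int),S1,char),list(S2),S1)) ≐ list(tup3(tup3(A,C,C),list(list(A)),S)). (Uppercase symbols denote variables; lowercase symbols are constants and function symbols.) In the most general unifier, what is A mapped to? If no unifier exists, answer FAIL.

tup3(tup3(char,float,char),char,int)

Decompose list/1: tup3(tup3(tup3(tup3(S,float,C),S1,int),S1,char),list(S2),S1) ≐ tup3(tup3(A,C,C),list(list(A)),S).
Decompose tup3/3: tup3(tup3(tup3(S,float,C),S1,int),S1,char) ≐ tup3(A,C,C),  list(S2) ≐ list(list(A)),  S1 ≐ S.
Decompose tup3/3: tup3(tup3(S,float,C),S1,int) ≐ A,  S1 ≐ C,  char ≐ C.
Bind A := tup3(tup3(S,float,C),S1,int); substituting into the one remaining equation that mentions A gives: list(S2) ≐ list(list(tup3(tup3(S,float,C),S1,int))).
Bind S1 := C; substituting into the 2 remaining equations that mention S1 gives: list(S2) ≐ list(list(tup3(tup3(S,float,C),C,int))),  C ≐ S. Substituting into the earlier binding gives A := tup3(tup3(S,float,C),C,int).
Bind C := char; substituting into the remaining equations gives: list(S2) ≐ list(list(tup3(tup3(S,float,char),char,int))),  char ≐ S. Substituting into the earlier bindings gives A := tup3(tup3(S,float,char),char,int), S1 := char.
Decompose list/1: S2 ≐ list(tup3(tup3(S,float,char),char,int)).
Bind S2 := list(tup3(tup3(S,float,char),char,int)); no other remaining equation mentions S2.
Bind S := char. Substituting into the earlier bindings gives A := tup3(tup3(char,float,char),char,int), S2 := list(tup3(tup3(char,float,char),char,int)).
MGU = { A ↦ tup3(tup3(char,float,char),char,int), S1 ↦ char, C ↦ char, S2 ↦ list(tup3(tup3(char,float,char),char,int)), S ↦ char }, so A ↦ tup3(tup3(char,float,char),char,int).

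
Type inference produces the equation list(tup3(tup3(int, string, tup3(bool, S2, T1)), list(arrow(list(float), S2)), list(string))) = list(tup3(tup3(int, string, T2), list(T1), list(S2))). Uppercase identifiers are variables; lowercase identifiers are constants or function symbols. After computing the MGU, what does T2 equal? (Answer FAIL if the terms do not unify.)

Decompose list/1: tup3(tup3(int, string, tup3(bool, S2, T1)), list(arrow(list(float), S2)), list(string)) = tup3(tup3(int, string, T2), list(T1), list(S2)).
Decompose tup3/3: tup3(int, string, tup3(bool, S2, T1)) = tup3(int, string, T2),  list(arrow(list(float), S2)) = list(T1),  list(string) = list(S2).
Decompose tup3/3: int = int,  string = string,  tup3(bool, S2, T1) = T2.
Delete trivial equation int = int.
Delete trivial equation string = string.
Bind T2 := tup3(bool, S2, T1); no other remaining equation mentions T2.
Decompose list/1: arrow(list(float), S2) = T1.
Bind T1 := arrow(list(float), S2); no other remaining equation mentions T1. Substituting into the earlier binding gives T2 := tup3(bool, S2, arrow(list(float), S2)).
Decompose list/1: string = S2.
Bind S2 := string. Substituting into the earlier bindings gives T2 := tup3(bool, string, arrow(list(float), string)), T1 := arrow(list(float), string).
MGU = { T2 ↦ tup3(bool, string, arrow(list(float), string)), T1 ↦ arrow(list(float), string), S2 ↦ string }, so T2 ↦ tup3(bool, string, arrow(list(float), string)).

tup3(bool, string, arrow(list(float), string))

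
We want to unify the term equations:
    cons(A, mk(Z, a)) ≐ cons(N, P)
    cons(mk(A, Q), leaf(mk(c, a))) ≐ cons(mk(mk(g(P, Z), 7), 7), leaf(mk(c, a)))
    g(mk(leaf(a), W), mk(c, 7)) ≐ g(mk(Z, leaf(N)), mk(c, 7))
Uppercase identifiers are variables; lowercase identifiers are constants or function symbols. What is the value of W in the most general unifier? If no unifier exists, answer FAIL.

Decompose cons/2: A ≐ N,  mk(Z, a) ≐ P.
Bind A := N; substituting into the one remaining equation that mentions A gives: cons(mk(N, Q), leaf(mk(c, a))) ≐ cons(mk(mk(g(P, Z), 7), 7), leaf(mk(c, a))).
Bind P := mk(Z, a); substituting into the one remaining equation that mentions P gives: cons(mk(N, Q), leaf(mk(c, a))) ≐ cons(mk(mk(g(mk(Z, a), Z), 7), 7), leaf(mk(c, a))).
Decompose cons/2: mk(N, Q) ≐ mk(mk(g(mk(Z, a), Z), 7), 7),  leaf(mk(c, a)) ≐ leaf(mk(c, a)).
Decompose mk/2: N ≐ mk(g(mk(Z, a), Z), 7),  Q ≐ 7.
Bind N := mk(g(mk(Z, a), Z), 7); substituting into the one remaining equation that mentions N gives: g(mk(leaf(a), W), mk(c, 7)) ≐ g(mk(Z, leaf(mk(g(mk(Z, a), Z), 7))), mk(c, 7)). Substituting into the earlier binding gives A := mk(g(mk(Z, a), Z), 7).
Bind Q := 7; no other remaining equation mentions Q.
Delete trivial equation leaf(mk(c, a)) ≐ leaf(mk(c, a)).
Decompose g/2: mk(leaf(a), W) ≐ mk(Z, leaf(mk(g(mk(Z, a), Z), 7))),  mk(c, 7) ≐ mk(c, 7).
Decompose mk/2: leaf(a) ≐ Z,  W ≐ leaf(mk(g(mk(Z, a), Z), 7)).
Bind Z := leaf(a); substituting into the one remaining equation that mentions Z gives: W ≐ leaf(mk(g(mk(leaf(a), a), leaf(a)), 7)). Substituting into the earlier bindings gives A := mk(g(mk(leaf(a), a), leaf(a)), 7), P := mk(leaf(a), a), N := mk(g(mk(leaf(a), a), leaf(a)), 7).
Bind W := leaf(mk(g(mk(leaf(a), a), leaf(a)), 7)); no other remaining equation mentions W.
Delete trivial equation mk(c, 7) ≐ mk(c, 7).
MGU = { A := mk(g(mk(leaf(a), a), leaf(a)), 7), P := mk(leaf(a), a), N := mk(g(mk(leaf(a), a), leaf(a)), 7), Q := 7, Z := leaf(a), W := leaf(mk(g(mk(leaf(a), a), leaf(a)), 7)) }, so W := leaf(mk(g(mk(leaf(a), a), leaf(a)), 7)).

leaf(mk(g(mk(leaf(a), a), leaf(a)), 7))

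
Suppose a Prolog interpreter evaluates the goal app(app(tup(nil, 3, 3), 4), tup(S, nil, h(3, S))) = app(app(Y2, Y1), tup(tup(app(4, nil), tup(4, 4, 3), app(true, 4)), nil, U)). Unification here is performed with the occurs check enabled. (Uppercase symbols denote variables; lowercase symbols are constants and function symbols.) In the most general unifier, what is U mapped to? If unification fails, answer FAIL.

h(3, tup(app(4, nil), tup(4, 4, 3), app(true, 4)))

Decompose app/2: app(tup(nil, 3, 3), 4) = app(Y2, Y1),  tup(S, nil, h(3, S)) = tup(tup(app(4, nil), tup(4, 4, 3), app(true, 4)), nil, U).
Decompose app/2: tup(nil, 3, 3) = Y2,  4 = Y1.
Bind Y2 := tup(nil, 3, 3); no other remaining equation mentions Y2.
Bind Y1 := 4; no other remaining equation mentions Y1.
Decompose tup/3: S = tup(app(4, nil), tup(4, 4, 3), app(true, 4)),  nil = nil,  h(3, S) = U.
Bind S := tup(app(4, nil), tup(4, 4, 3), app(true, 4)); substituting into the one remaining equation that mentions S gives: h(3, tup(app(4, nil), tup(4, 4, 3), app(true, 4))) = U.
Delete trivial equation nil = nil.
Bind U := h(3, tup(app(4, nil), tup(4, 4, 3), app(true, 4))).
MGU = { Y2 = tup(nil, 3, 3), Y1 = 4, S = tup(app(4, nil), tup(4, 4, 3), app(true, 4)), U = h(3, tup(app(4, nil), tup(4, 4, 3), app(true, 4))) }, so U = h(3, tup(app(4, nil), tup(4, 4, 3), app(true, 4))).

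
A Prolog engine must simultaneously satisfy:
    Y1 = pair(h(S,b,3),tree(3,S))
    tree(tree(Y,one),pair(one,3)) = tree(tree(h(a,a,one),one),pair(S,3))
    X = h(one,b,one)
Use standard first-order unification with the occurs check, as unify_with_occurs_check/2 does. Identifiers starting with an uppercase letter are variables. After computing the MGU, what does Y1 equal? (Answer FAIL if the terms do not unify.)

Bind Y1 := pair(h(S,b,3),tree(3,S)); no other remaining equation mentions Y1.
Decompose tree/2: tree(Y,one) = tree(h(a,a,one),one),  pair(one,3) = pair(S,3).
Decompose tree/2: Y = h(a,a,one),  one = one.
Bind Y := h(a,a,one); no other remaining equation mentions Y.
Delete trivial equation one = one.
Decompose pair/2: one = S,  3 = 3.
Bind S := one; no other remaining equation mentions S. Substituting into the earlier binding gives Y1 := pair(h(one,b,3),tree(3,one)).
Delete trivial equation 3 = 3.
Bind X := h(one,b,one).
MGU = { Y1 ↦ pair(h(one,b,3),tree(3,one)), Y ↦ h(a,a,one), S ↦ one, X ↦ h(one,b,one) }, so Y1 ↦ pair(h(one,b,3),tree(3,one)).

pair(h(one,b,3),tree(3,one))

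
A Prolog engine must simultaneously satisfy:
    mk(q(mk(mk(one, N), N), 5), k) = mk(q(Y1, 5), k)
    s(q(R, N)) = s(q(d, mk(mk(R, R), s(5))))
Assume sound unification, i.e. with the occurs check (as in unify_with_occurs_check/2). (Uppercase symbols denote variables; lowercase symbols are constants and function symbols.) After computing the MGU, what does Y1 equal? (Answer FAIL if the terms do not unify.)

mk(mk(one, mk(mk(d, d), s(5))), mk(mk(d, d), s(5)))

Decompose mk/2: q(mk(mk(one, N), N), 5) = q(Y1, 5),  k = k.
Decompose q/2: mk(mk(one, N), N) = Y1,  5 = 5.
Bind Y1 := mk(mk(one, N), N); no other remaining equation mentions Y1.
Delete trivial equation 5 = 5.
Delete trivial equation k = k.
Decompose s/1: q(R, N) = q(d, mk(mk(R, R), s(5))).
Decompose q/2: R = d,  N = mk(mk(R, R), s(5)).
Bind R := d; substituting into the remaining equation gives: N = mk(mk(d, d), s(5)).
Bind N := mk(mk(d, d), s(5)). Substituting into the earlier binding gives Y1 := mk(mk(one, mk(mk(d, d), s(5))), mk(mk(d, d), s(5))).
MGU = { Y1 ↦ mk(mk(one, mk(mk(d, d), s(5))), mk(mk(d, d), s(5))), R ↦ d, N ↦ mk(mk(d, d), s(5)) }, so Y1 ↦ mk(mk(one, mk(mk(d, d), s(5))), mk(mk(d, d), s(5))).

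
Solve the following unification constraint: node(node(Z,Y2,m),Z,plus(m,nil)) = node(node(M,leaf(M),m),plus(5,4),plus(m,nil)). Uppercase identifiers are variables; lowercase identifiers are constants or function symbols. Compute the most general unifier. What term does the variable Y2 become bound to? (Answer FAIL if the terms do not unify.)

leaf(plus(5,4))

Decompose node/3: node(Z,Y2,m) = node(M,leaf(M),m),  Z = plus(5,4),  plus(m,nil) = plus(m,nil).
Decompose node/3: Z = M,  Y2 = leaf(M),  m = m.
Bind Z := M; substituting into the one remaining equation that mentions Z gives: M = plus(5,4).
Bind Y2 := leaf(M); no other remaining equation mentions Y2.
Delete trivial equation m = m.
Bind M := plus(5,4); no other remaining equation mentions M. Substituting into the earlier bindings gives Z := plus(5,4), Y2 := leaf(plus(5,4)).
Delete trivial equation plus(m,nil) = plus(m,nil).
MGU = { Z := plus(5,4), Y2 := leaf(plus(5,4)), M := plus(5,4) }, so Y2 := leaf(plus(5,4)).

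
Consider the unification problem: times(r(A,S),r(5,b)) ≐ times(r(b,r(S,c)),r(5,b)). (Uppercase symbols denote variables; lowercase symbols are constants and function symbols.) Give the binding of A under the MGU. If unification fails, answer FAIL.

FAIL

Decompose times/2: r(A,S) ≐ r(b,r(S,c)),  r(5,b) ≐ r(5,b).
Decompose r/2: A ≐ b,  S ≐ r(S,c).
Bind A := b; no other remaining equation mentions A.
Occurs check fails: S occurs in r(S,c); the equation S ≐ r(S,c) has no finite solution.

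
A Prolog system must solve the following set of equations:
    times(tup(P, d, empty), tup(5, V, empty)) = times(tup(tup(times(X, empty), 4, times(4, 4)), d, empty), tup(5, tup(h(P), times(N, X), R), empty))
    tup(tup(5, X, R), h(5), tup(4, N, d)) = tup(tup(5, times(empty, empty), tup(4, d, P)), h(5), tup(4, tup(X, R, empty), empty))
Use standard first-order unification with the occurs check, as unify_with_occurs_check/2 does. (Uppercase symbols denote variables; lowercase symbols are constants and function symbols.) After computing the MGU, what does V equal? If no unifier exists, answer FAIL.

Decompose times/2: tup(P, d, empty) = tup(tup(times(X, empty), 4, times(4, 4)), d, empty),  tup(5, V, empty) = tup(5, tup(h(P), times(N, X), R), empty).
Decompose tup/3: P = tup(times(X, empty), 4, times(4, 4)),  d = d,  empty = empty.
Bind P := tup(times(X, empty), 4, times(4, 4)); substituting into the 2 remaining equations that mention P gives: tup(5, V, empty) = tup(5, tup(h(tup(times(X, empty), 4, times(4, 4))), times(N, X), R), empty),  tup(tup(5, X, R), h(5), tup(4, N, d)) = tup(tup(5, times(empty, empty), tup(4, d, tup(times(X, empty), 4, times(4, 4)))), h(5), tup(4, tup(X, R, empty), empty)).
Delete trivial equation d = d.
Delete trivial equation empty = empty.
Decompose tup/3: 5 = 5,  V = tup(h(tup(times(X, empty), 4, times(4, 4))), times(N, X), R),  empty = empty.
Delete trivial equation 5 = 5.
Bind V := tup(h(tup(times(X, empty), 4, times(4, 4))), times(N, X), R); no other remaining equation mentions V.
Delete trivial equation empty = empty.
Decompose tup/3: tup(5, X, R) = tup(5, times(empty, empty), tup(4, d, tup(times(X, empty), 4, times(4, 4)))),  h(5) = h(5),  tup(4, N, d) = tup(4, tup(X, R, empty), empty).
Decompose tup/3: 5 = 5,  X = times(empty, empty),  R = tup(4, d, tup(times(X, empty), 4, times(4, 4))).
Delete trivial equation 5 = 5.
Bind X := times(empty, empty); substituting into the 2 remaining equations that mention X gives: R = tup(4, d, tup(times(times(empty, empty), empty), 4, times(4, 4))),  tup(4, N, d) = tup(4, tup(times(empty, empty), R, empty), empty). Substituting into the earlier bindings gives P := tup(times(times(empty, empty), empty), 4, times(4, 4)), V := tup(h(tup(times(times(empty, empty), empty), 4, times(4, 4))), times(N, times(empty, empty)), R).
Bind R := tup(4, d, tup(times(times(empty, empty), empty), 4, times(4, 4))); substituting into the one remaining equation that mentions R gives: tup(4, N, d) = tup(4, tup(times(empty, empty), tup(4, d, tup(times(times(empty, empty), empty), 4, times(4, 4))), empty), empty). Substituting into the earlier binding gives V := tup(h(tup(times(times(empty, empty), empty), 4, times(4, 4))), times(N, times(empty, empty)), tup(4, d, tup(times(times(empty, empty), empty), 4, times(4, 4)))).
Delete trivial equation h(5) = h(5).
Decompose tup/3: 4 = 4,  N = tup(times(empty, empty), tup(4, d, tup(times(times(empty, empty), empty), 4, times(4, 4))), empty),  d = empty.
Delete trivial equation 4 = 4.
Bind N := tup(times(empty, empty), tup(4, d, tup(times(times(empty, empty), empty), 4, times(4, 4))), empty); no other remaining equation mentions N. Substituting into the earlier binding gives V := tup(h(tup(times(times(empty, empty), empty), 4, times(4, 4))), times(tup(times(empty, empty), tup(4, d, tup(times(times(empty, empty), empty), 4, times(4, 4))), empty), times(empty, empty)), tup(4, d, tup(times(times(empty, empty), empty), 4, times(4, 4)))).
Clash: constants d and empty differ; no unifier exists.

FAIL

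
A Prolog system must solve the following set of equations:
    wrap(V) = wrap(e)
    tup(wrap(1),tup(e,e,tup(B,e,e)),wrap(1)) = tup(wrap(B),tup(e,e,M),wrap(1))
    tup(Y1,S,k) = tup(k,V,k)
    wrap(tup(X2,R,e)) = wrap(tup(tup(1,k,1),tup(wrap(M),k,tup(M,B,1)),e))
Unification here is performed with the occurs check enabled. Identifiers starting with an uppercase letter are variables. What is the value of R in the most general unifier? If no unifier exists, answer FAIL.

tup(wrap(tup(1,e,e)),k,tup(tup(1,e,e),1,1))

Decompose wrap/1: V = e.
Bind V := e; substituting into the one remaining equation that mentions V gives: tup(Y1,S,k) = tup(k,e,k).
Decompose tup/3: wrap(1) = wrap(B),  tup(e,e,tup(B,e,e)) = tup(e,e,M),  wrap(1) = wrap(1).
Decompose wrap/1: 1 = B.
Bind B := 1; substituting into the 2 remaining equations that mention B gives: tup(e,e,tup(1,e,e)) = tup(e,e,M),  wrap(tup(X2,R,e)) = wrap(tup(tup(1,k,1),tup(wrap(M),k,tup(M,1,1)),e)).
Decompose tup/3: e = e,  e = e,  tup(1,e,e) = M.
Delete trivial equation e = e.
Delete trivial equation e = e.
Bind M := tup(1,e,e); substituting into the one remaining equation that mentions M gives: wrap(tup(X2,R,e)) = wrap(tup(tup(1,k,1),tup(wrap(tup(1,e,e)),k,tup(tup(1,e,e),1,1)),e)).
Delete trivial equation wrap(1) = wrap(1).
Decompose tup/3: Y1 = k,  S = e,  k = k.
Bind Y1 := k; no other remaining equation mentions Y1.
Bind S := e; no other remaining equation mentions S.
Delete trivial equation k = k.
Decompose wrap/1: tup(X2,R,e) = tup(tup(1,k,1),tup(wrap(tup(1,e,e)),k,tup(tup(1,e,e),1,1)),e).
Decompose tup/3: X2 = tup(1,k,1),  R = tup(wrap(tup(1,e,e)),k,tup(tup(1,e,e),1,1)),  e = e.
Bind X2 := tup(1,k,1); no other remaining equation mentions X2.
Bind R := tup(wrap(tup(1,e,e)),k,tup(tup(1,e,e),1,1)); no other remaining equation mentions R.
Delete trivial equation e = e.
MGU = { V ↦ e, B ↦ 1, M ↦ tup(1,e,e), Y1 ↦ k, S ↦ e, X2 ↦ tup(1,k,1), R ↦ tup(wrap(tup(1,e,e)),k,tup(tup(1,e,e),1,1)) }, so R ↦ tup(wrap(tup(1,e,e)),k,tup(tup(1,e,e),1,1)).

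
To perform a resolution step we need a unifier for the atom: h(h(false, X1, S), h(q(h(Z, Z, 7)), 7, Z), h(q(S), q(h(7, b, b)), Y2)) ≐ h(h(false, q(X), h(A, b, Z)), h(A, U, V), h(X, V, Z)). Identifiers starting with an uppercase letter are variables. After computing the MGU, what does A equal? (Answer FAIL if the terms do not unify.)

Decompose h/3: h(false, X1, S) ≐ h(false, q(X), h(A, b, Z)),  h(q(h(Z, Z, 7)), 7, Z) ≐ h(A, U, V),  h(q(S), q(h(7, b, b)), Y2) ≐ h(X, V, Z).
Decompose h/3: false ≐ false,  X1 ≐ q(X),  S ≐ h(A, b, Z).
Delete trivial equation false ≐ false.
Bind X1 := q(X); no other remaining equation mentions X1.
Bind S := h(A, b, Z); substituting into the one remaining equation that mentions S gives: h(q(h(A, b, Z)), q(h(7, b, b)), Y2) ≐ h(X, V, Z).
Decompose h/3: q(h(Z, Z, 7)) ≐ A,  7 ≐ U,  Z ≐ V.
Bind A := q(h(Z, Z, 7)); substituting into the one remaining equation that mentions A gives: h(q(h(q(h(Z, Z, 7)), b, Z)), q(h(7, b, b)), Y2) ≐ h(X, V, Z). Substituting into the earlier binding gives S := h(q(h(Z, Z, 7)), b, Z).
Bind U := 7; no other remaining equation mentions U.
Bind Z := V; substituting into the remaining equation gives: h(q(h(q(h(V, V, 7)), b, V)), q(h(7, b, b)), Y2) ≐ h(X, V, V). Substituting into the earlier bindings gives S := h(q(h(V, V, 7)), b, V), A := q(h(V, V, 7)).
Decompose h/3: q(h(q(h(V, V, 7)), b, V)) ≐ X,  q(h(7, b, b)) ≐ V,  Y2 ≐ V.
Bind X := q(h(q(h(V, V, 7)), b, V)); no other remaining equation mentions X. Substituting into the earlier binding gives X1 := q(q(h(q(h(V, V, 7)), b, V))).
Bind V := q(h(7, b, b)); substituting into the remaining equation gives: Y2 ≐ q(h(7, b, b)). Substituting into the earlier bindings gives X1 := q(q(h(q(h(q(h(7, b, b)), q(h(7, b, b)), 7)), b, q(h(7, b, b))))), S := h(q(h(q(h(7, b, b)), q(h(7, b, b)), 7)), b, q(h(7, b, b))), A := q(h(q(h(7, b, b)), q(h(7, b, b)), 7)), Z := q(h(7, b, b)), X := q(h(q(h(q(h(7, b, b)), q(h(7, b, b)), 7)), b, q(h(7, b, b)))).
Bind Y2 := q(h(7, b, b)).
MGU = { X1 -> q(q(h(q(h(q(h(7, b, b)), q(h(7, b, b)), 7)), b, q(h(7, b, b))))), S -> h(q(h(q(h(7, b, b)), q(h(7, b, b)), 7)), b, q(h(7, b, b))), A -> q(h(q(h(7, b, b)), q(h(7, b, b)), 7)), U -> 7, Z -> q(h(7, b, b)), X -> q(h(q(h(q(h(7, b, b)), q(h(7, b, b)), 7)), b, q(h(7, b, b)))), V -> q(h(7, b, b)), Y2 -> q(h(7, b, b)) }, so A -> q(h(q(h(7, b, b)), q(h(7, b, b)), 7)).

q(h(q(h(7, b, b)), q(h(7, b, b)), 7))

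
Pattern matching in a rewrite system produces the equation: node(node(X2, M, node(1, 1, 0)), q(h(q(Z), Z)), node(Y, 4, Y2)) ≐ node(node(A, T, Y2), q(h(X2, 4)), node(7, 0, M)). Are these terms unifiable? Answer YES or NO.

Decompose node/3: node(X2, M, node(1, 1, 0)) ≐ node(A, T, Y2),  q(h(q(Z), Z)) ≐ q(h(X2, 4)),  node(Y, 4, Y2) ≐ node(7, 0, M).
Decompose node/3: X2 ≐ A,  M ≐ T,  node(1, 1, 0) ≐ Y2.
Bind X2 := A; substituting into the one remaining equation that mentions X2 gives: q(h(q(Z), Z)) ≐ q(h(A, 4)).
Bind M := T; substituting into the one remaining equation that mentions M gives: node(Y, 4, Y2) ≐ node(7, 0, T).
Bind Y2 := node(1, 1, 0); substituting into the one remaining equation that mentions Y2 gives: node(Y, 4, node(1, 1, 0)) ≐ node(7, 0, T).
Decompose q/1: h(q(Z), Z) ≐ h(A, 4).
Decompose h/2: q(Z) ≐ A,  Z ≐ 4.
Bind A := q(Z); no other remaining equation mentions A. Substituting into the earlier binding gives X2 := q(Z).
Bind Z := 4; no other remaining equation mentions Z. Substituting into the earlier bindings gives X2 := q(4), A := q(4).
Decompose node/3: Y ≐ 7,  4 ≐ 0,  node(1, 1, 0) ≐ T.
Bind Y := 7; no other remaining equation mentions Y.
Clash: constants 4 and 0 differ; no unifier exists.

NO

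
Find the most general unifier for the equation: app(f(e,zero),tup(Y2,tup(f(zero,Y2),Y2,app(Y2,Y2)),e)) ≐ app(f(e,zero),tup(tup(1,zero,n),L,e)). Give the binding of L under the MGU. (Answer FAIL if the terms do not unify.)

Decompose app/2: f(e,zero) ≐ f(e,zero),  tup(Y2,tup(f(zero,Y2),Y2,app(Y2,Y2)),e) ≐ tup(tup(1,zero,n),L,e).
Delete trivial equation f(e,zero) ≐ f(e,zero).
Decompose tup/3: Y2 ≐ tup(1,zero,n),  tup(f(zero,Y2),Y2,app(Y2,Y2)) ≐ L,  e ≐ e.
Bind Y2 := tup(1,zero,n); substituting into the one remaining equation that mentions Y2 gives: tup(f(zero,tup(1,zero,n)),tup(1,zero,n),app(tup(1,zero,n),tup(1,zero,n))) ≐ L.
Bind L := tup(f(zero,tup(1,zero,n)),tup(1,zero,n),app(tup(1,zero,n),tup(1,zero,n))); no other remaining equation mentions L.
Delete trivial equation e ≐ e.
MGU = { Y2 -> tup(1,zero,n), L -> tup(f(zero,tup(1,zero,n)),tup(1,zero,n),app(tup(1,zero,n),tup(1,zero,n))) }, so L -> tup(f(zero,tup(1,zero,n)),tup(1,zero,n),app(tup(1,zero,n),tup(1,zero,n))).

tup(f(zero,tup(1,zero,n)),tup(1,zero,n),app(tup(1,zero,n),tup(1,zero,n)))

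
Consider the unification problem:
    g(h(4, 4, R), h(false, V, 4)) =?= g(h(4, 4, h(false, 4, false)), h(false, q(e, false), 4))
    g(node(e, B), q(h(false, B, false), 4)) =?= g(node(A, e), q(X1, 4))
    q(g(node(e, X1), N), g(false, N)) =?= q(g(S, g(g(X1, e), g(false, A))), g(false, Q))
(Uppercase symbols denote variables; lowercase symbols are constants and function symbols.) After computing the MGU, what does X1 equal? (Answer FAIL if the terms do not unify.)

Decompose g/2: h(4, 4, R) =?= h(4, 4, h(false, 4, false)),  h(false, V, 4) =?= h(false, q(e, false), 4).
Decompose h/3: 4 =?= 4,  4 =?= 4,  R =?= h(false, 4, false).
Delete trivial equation 4 =?= 4.
Delete trivial equation 4 =?= 4.
Bind R := h(false, 4, false); no other remaining equation mentions R.
Decompose h/3: false =?= false,  V =?= q(e, false),  4 =?= 4.
Delete trivial equation false =?= false.
Bind V := q(e, false); no other remaining equation mentions V.
Delete trivial equation 4 =?= 4.
Decompose g/2: node(e, B) =?= node(A, e),  q(h(false, B, false), 4) =?= q(X1, 4).
Decompose node/2: e =?= A,  B =?= e.
Bind A := e; substituting into the one remaining equation that mentions A gives: q(g(node(e, X1), N), g(false, N)) =?= q(g(S, g(g(X1, e), g(false, e))), g(false, Q)).
Bind B := e; substituting into the one remaining equation that mentions B gives: q(h(false, e, false), 4) =?= q(X1, 4).
Decompose q/2: h(false, e, false) =?= X1,  4 =?= 4.
Bind X1 := h(false, e, false); substituting into the one remaining equation that mentions X1 gives: q(g(node(e, h(false, e, false)), N), g(false, N)) =?= q(g(S, g(g(h(false, e, false), e), g(false, e))), g(false, Q)).
Delete trivial equation 4 =?= 4.
Decompose q/2: g(node(e, h(false, e, false)), N) =?= g(S, g(g(h(false, e, false), e), g(false, e))),  g(false, N) =?= g(false, Q).
Decompose g/2: node(e, h(false, e, false)) =?= S,  N =?= g(g(h(false, e, false), e), g(false, e)).
Bind S := node(e, h(false, e, false)); no other remaining equation mentions S.
Bind N := g(g(h(false, e, false), e), g(false, e)); substituting into the remaining equation gives: g(false, g(g(h(false, e, false), e), g(false, e))) =?= g(false, Q).
Decompose g/2: false =?= false,  g(g(h(false, e, false), e), g(false, e)) =?= Q.
Delete trivial equation false =?= false.
Bind Q := g(g(h(false, e, false), e), g(false, e)).
MGU = { R -> h(false, 4, false), V -> q(e, false), A -> e, B -> e, X1 -> h(false, e, false), S -> node(e, h(false, e, false)), N -> g(g(h(false, e, false), e), g(false, e)), Q -> g(g(h(false, e, false), e), g(false, e)) }, so X1 -> h(false, e, false).

h(false, e, false)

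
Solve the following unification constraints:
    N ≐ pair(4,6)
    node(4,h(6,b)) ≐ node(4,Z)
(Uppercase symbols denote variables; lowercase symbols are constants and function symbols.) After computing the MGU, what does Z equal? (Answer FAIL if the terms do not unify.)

Bind N := pair(4,6); no other remaining equation mentions N.
Decompose node/2: 4 ≐ 4,  h(6,b) ≐ Z.
Delete trivial equation 4 ≐ 4.
Bind Z := h(6,b).
MGU = { N -> pair(4,6), Z -> h(6,b) }, so Z -> h(6,b).

h(6,b)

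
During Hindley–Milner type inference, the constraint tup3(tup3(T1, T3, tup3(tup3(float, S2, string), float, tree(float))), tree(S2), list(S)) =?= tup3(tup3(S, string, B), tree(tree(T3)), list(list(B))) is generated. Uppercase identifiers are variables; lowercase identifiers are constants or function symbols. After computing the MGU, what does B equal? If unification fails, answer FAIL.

tup3(tup3(float, tree(string), string), float, tree(float))

Decompose tup3/3: tup3(T1, T3, tup3(tup3(float, S2, string), float, tree(float))) =?= tup3(S, string, B),  tree(S2) =?= tree(tree(T3)),  list(S) =?= list(list(B)).
Decompose tup3/3: T1 =?= S,  T3 =?= string,  tup3(tup3(float, S2, string), float, tree(float)) =?= B.
Bind T1 := S; no other remaining equation mentions T1.
Bind T3 := string; substituting into the one remaining equation that mentions T3 gives: tree(S2) =?= tree(tree(string)).
Bind B := tup3(tup3(float, S2, string), float, tree(float)); substituting into the one remaining equation that mentions B gives: list(S) =?= list(list(tup3(tup3(float, S2, string), float, tree(float)))).
Decompose tree/1: S2 =?= tree(string).
Bind S2 := tree(string); substituting into the remaining equation gives: list(S) =?= list(list(tup3(tup3(float, tree(string), string), float, tree(float)))). Substituting into the earlier binding gives B := tup3(tup3(float, tree(string), string), float, tree(float)).
Decompose list/1: S =?= list(tup3(tup3(float, tree(string), string), float, tree(float))).
Bind S := list(tup3(tup3(float, tree(string), string), float, tree(float))). Substituting into the earlier binding gives T1 := list(tup3(tup3(float, tree(string), string), float, tree(float))).
MGU = { T1 ↦ list(tup3(tup3(float, tree(string), string), float, tree(float))), T3 ↦ string, B ↦ tup3(tup3(float, tree(string), string), float, tree(float)), S2 ↦ tree(string), S ↦ list(tup3(tup3(float, tree(string), string), float, tree(float))) }, so B ↦ tup3(tup3(float, tree(string), string), float, tree(float)).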